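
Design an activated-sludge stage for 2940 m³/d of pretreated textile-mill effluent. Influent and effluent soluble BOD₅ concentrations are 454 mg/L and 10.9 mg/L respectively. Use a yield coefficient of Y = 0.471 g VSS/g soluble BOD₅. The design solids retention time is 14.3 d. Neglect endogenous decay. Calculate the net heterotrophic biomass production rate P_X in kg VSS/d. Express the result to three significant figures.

Since k_d ≈ 0, Y_obs = Y = 0.471 g VSS/g soluble BOD₅.
Q·(S₀ − S) = 2940 × (454 − 10.9) × 10⁻³ = 1303 kg/d removed.
P_X = Y_obs · Q(S₀ − S) = 0.4710 × 1303 = 613.6 kg VSS/d.

P_X ≈ 614 kg VSS/d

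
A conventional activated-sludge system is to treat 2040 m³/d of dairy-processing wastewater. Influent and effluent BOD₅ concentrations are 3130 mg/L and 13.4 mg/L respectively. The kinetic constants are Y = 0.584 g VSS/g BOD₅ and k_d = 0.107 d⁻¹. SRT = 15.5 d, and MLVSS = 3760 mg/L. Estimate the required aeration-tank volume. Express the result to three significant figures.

V ≈ 5760 m³

Steady-state biomass mass balance: V·X·(1 + k_d·θ_c) = Y·Q·(S₀ − S)·θ_c, so V = 0.584 × 2040 × (3130 − 13.4) × 15.5 / [3760 × (1 + 0.107 × 15.5)] = 5.76×10^7 / 9996 = 5757 m³.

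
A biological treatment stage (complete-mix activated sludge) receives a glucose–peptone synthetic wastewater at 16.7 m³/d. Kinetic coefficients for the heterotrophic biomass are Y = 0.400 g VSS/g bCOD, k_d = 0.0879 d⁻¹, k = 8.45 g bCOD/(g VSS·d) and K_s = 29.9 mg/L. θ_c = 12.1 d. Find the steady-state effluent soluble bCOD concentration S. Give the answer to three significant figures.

S ≈ 1.59 mg/L

For a completely mixed reactor with recycle the Lawrence–McCarty relation gives S = K_s·(1 + k_d·θ_c) / [θ_c·(Y·k − k_d) − 1] = 29.9 × (1 + 0.0879 × 12.1) / [12.1 × (0.400 × 8.45 − 0.0879) − 1] = 61.70 / 38.83 = 1.589 mg/L.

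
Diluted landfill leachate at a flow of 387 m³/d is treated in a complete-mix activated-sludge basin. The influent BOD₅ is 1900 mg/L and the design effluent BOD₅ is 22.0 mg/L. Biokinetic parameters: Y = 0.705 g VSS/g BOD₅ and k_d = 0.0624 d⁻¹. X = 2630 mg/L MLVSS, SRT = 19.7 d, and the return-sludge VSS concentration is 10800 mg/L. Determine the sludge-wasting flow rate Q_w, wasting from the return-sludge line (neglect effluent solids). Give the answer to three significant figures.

Q_w ≈ 21.3 m³/d

Rearranging the biomass balance for a CMAS with decay, V = Y·Q·ΔS·θ_c / [X·(1+k_d θ_c)] = 0.705 × 387 × (1900 − 22.0) × 19.7 / [2630 × (1 + 0.0624 × 19.7)] = 1.01×10^7 / 5863 = 1722 m³.
θ_c = V·X/(Q_w·X_r) when wasting from the recycle, so Q_w = V·X/(θ_c·X_r) = 1722 × 2630 / (19.7 × 10800) = 21.28 m³/d.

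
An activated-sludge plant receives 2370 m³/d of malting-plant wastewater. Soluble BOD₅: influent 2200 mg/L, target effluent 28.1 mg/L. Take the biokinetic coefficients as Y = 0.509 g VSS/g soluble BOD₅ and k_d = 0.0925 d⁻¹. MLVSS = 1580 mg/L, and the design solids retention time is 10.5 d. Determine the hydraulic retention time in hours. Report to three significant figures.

Steady-state biomass mass balance: V·X·(1 + k_d·θ_c) = Y·Q·(S₀ − S)·θ_c, so V = 0.509 × 2370 × (2200 − 28.1) × 10.5 / [1580 × (1 + 0.0925 × 10.5)] = 2.75×10^7 / 3115 = 8833 m³.
HRT = V/Q = 8833 m³ / 2370 m³·d⁻¹ = 3.727 d × 24 = 89.45 h.

τ ≈ 89.4 h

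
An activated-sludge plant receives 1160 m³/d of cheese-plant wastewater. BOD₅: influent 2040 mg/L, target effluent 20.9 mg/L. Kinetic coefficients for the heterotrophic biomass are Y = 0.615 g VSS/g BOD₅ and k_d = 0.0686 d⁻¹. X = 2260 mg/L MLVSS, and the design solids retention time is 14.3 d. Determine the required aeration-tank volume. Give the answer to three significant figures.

V ≈ 4600 m³

Steady-state biomass mass balance: V·X·(1 + k_d·θ_c) = Y·Q·(S₀ − S)·θ_c, so V = 0.615 × 1160 × (2040 − 20.9) × 14.3 / [2260 × (1 + 0.0686 × 14.3)] = 2.06×10^7 / 4477 = 4601 m³.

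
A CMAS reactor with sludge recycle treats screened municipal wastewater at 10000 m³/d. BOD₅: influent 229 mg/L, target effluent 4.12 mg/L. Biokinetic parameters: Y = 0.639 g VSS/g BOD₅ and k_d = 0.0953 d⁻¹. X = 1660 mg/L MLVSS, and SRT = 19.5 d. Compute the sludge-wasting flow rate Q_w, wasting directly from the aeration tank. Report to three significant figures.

Steady-state biomass mass balance: V·X·(1 + k_d·θ_c) = Y·Q·(S₀ − S)·θ_c, so V = 0.639 × 10000 × (229 − 4.12) × 19.5 / [1660 × (1 + 0.0953 × 19.5)] = 2.8×10^7 / 4745 = 5906 m³.
Wasting from the aeration tank: Q_w = V / θ_c = 5906 / 19.5 = 302.9 m³/d.

Q_w ≈ 303 m³/d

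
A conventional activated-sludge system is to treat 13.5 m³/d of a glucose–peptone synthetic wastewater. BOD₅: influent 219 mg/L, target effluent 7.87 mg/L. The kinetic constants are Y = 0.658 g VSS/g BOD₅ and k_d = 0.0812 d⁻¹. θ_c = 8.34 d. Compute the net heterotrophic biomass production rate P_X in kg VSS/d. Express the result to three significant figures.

The observed yield is Y_obs = Y/(1 + k_d·θ_c) = 0.658 / (1 + 0.0812 × 8.34) = 0.658 / 1.677 = 0.3923 g VSS per g BOD₅ removed.
ΔS = 219 − 7.87 = 211.1 mg/L, so the substrate removal rate is 13.5 × 211.1/1000 = 2.850 kg BOD₅/d.
P_X = Y_obs · Q(S₀ − S) = 0.3923 × 2.850 = 1.118 kg VSS/d.

P_X ≈ 1.12 kg VSS/d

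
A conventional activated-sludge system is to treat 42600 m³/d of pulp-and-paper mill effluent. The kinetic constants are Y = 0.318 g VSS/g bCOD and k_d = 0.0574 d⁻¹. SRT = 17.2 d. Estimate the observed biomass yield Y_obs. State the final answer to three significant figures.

Y_obs ≈ 0.160 g VSS/g bCOD

The observed yield is Y_obs = Y/(1 + k_d·θ_c) = 0.318 / (1 + 0.0574 × 17.2) = 0.318 / 1.987 = 0.1600 g VSS per g bCOD removed.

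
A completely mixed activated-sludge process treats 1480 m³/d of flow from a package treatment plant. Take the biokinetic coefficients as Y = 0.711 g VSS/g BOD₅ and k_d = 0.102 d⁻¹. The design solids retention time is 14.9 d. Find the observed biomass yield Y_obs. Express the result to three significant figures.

Y_obs = Y / (1 + k_d θ_c) = 0.711 / (1 + 0.102 × 14.9) = 0.711 / 2.520 = 0.2822.

Y_obs ≈ 0.282 g VSS/g BOD₅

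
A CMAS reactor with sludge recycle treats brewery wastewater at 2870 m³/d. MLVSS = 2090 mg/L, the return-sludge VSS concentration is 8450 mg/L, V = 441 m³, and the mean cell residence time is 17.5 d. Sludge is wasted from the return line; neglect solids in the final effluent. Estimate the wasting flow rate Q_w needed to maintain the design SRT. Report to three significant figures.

Q_w = (V·X)/(θ_c X_r) = 441.0 × 2090 / (17.5 × 8450) = 6.233 m³/d.

Q_w ≈ 6.23 m³/d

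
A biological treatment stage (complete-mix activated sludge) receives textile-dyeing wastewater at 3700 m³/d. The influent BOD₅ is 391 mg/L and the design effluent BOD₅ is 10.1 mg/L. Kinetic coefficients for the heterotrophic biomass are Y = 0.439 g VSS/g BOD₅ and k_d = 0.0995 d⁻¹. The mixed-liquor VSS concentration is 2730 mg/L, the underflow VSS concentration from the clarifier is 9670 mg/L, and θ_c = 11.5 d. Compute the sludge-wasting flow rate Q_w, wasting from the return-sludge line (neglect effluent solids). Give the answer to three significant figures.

Q_w ≈ 29.8 m³/d

Rearranging the biomass balance for a CMAS with decay, V = Y·Q·ΔS·θ_c / [X·(1+k_d θ_c)] = 0.439 × 3700 × (391 − 10.1) × 11.5 / [2730 × (1 + 0.0995 × 11.5)] = 7.12×10^6 / 5854 = 1215 m³.
θ_c = V·X/(Q_w·X_r) when wasting from the recycle, so Q_w = V·X/(θ_c·X_r) = 1215 × 2730 / (11.5 × 9670) = 29.84 m³/d.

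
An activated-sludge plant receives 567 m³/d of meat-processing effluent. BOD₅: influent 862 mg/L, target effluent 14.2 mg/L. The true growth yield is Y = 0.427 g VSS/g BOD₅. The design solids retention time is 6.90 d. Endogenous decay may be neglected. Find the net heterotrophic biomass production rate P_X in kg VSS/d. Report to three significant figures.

No decay correction is needed, so Y_obs = Y = 0.427.
ΔS = 862 − 14.2 = 847.8 mg/L, so the substrate removal rate is 567 × 847.8/1000 = 480.7 kg BOD₅/d.
Biomass produced: P_X = Y_obs·Q·ΔS = 0.4270 × 480.7 ≈ 205.3 kg VSS/d.

P_X ≈ 205 kg VSS/d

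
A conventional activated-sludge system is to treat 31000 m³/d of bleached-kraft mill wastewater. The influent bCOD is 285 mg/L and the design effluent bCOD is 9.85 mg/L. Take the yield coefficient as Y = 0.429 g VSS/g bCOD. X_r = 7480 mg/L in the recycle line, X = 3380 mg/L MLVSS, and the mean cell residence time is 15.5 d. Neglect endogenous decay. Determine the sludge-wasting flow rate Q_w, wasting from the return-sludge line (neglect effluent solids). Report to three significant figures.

V·X = Y·Q·ΔS·θ_c gives V = 0.429 × 31000 × (285 − 9.85) × 15.5 / 3380 = 16780 m³.
Q_w = (V·X)/(θ_c X_r) = 16780 × 3380 / (15.5 × 7480) = 489.2 m³/d.

Q_w ≈ 489 m³/d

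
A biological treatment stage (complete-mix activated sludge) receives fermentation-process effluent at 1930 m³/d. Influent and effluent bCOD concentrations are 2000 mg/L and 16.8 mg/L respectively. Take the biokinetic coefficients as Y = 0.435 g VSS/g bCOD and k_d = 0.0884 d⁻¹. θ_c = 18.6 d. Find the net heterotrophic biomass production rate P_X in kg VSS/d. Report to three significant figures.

The observed yield is Y_obs = Y/(1 + k_d·θ_c) = 0.435 / (1 + 0.0884 × 18.6) = 0.435 / 2.644 = 0.1645 g VSS per g bCOD removed.
Q·(S₀ − S) = 1930 × (2000 − 16.8) × 10⁻³ = 3828 kg/d removed.
Net biomass production P_X = Y_obs × Q·(S₀ − S) = 0.1645 × 3828 = 629.7 kg VSS/d.

P_X ≈ 630 kg VSS/d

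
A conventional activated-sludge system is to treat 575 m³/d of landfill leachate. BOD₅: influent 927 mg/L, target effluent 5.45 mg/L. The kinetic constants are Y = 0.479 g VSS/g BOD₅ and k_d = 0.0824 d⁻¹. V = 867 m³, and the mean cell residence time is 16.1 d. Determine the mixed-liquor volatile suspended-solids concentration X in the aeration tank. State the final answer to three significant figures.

X ≈ 2030 mg/L

X = Y·Q·ΔS·θ_c / [V·(1 + k_d θ_c)] = 0.479 × 575 × (927 − 5.45) × 16.1 / [867 × (1 + 0.0824 × 16.1)] = 2026 mg/L.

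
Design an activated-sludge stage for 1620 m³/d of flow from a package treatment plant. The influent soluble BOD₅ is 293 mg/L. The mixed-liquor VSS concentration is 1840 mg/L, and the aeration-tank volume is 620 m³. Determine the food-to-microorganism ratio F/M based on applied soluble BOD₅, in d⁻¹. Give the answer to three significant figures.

F/M = Q·S₀ / (V·X) = 1620 × 293 / (620.0 × 1840) = 0.4161 g soluble BOD₅·(g VSS·d)⁻¹.

F/M ≈ 0.416 d⁻¹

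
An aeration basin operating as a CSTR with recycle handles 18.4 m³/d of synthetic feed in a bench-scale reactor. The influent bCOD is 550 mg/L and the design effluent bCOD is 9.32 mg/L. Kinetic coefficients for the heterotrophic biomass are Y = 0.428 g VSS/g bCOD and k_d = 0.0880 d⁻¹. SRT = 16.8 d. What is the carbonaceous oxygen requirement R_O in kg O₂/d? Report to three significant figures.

The observed yield is Y_obs = Y/(1 + k_d·θ_c) = 0.428 / (1 + 0.0880 × 16.8) = 0.428 / 2.478 = 0.1727 g VSS per g bCOD removed.
Substrate removed = Q·(S₀ − S) = 18.4 m³/d × (550 − 9.32) g/m³ = 9.95×10^3 g/d = 9.949 kg/d.
Biomass synthesised: P_X = Y_obs × 9.949 = 1.718 kg VSS/d.
R_O = Q·(S₀ − S) − 1.42·P_X = 9.949 − 1.42 × 1.718 = 7.509 kg O₂/d.

R_O ≈ 7.51 kg O₂/d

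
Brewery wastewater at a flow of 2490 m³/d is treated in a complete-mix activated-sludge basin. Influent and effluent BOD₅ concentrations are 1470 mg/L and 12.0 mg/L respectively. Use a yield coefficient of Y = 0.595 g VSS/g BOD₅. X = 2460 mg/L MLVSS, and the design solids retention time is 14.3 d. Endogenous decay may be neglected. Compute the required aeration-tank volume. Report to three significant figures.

V ≈ 12600 m³

V·X = Y·Q·ΔS·θ_c gives V = 0.595 × 2490 × (1470 − 12.0) × 14.3 / 2460 = 12557 m³.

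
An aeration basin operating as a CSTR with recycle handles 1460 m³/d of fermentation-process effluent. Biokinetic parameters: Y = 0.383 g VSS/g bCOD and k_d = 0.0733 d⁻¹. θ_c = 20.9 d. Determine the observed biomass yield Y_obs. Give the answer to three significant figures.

The observed yield is Y_obs = Y/(1 + k_d·θ_c) = 0.383 / (1 + 0.0733 × 20.9) = 0.383 / 2.532 = 0.1513 g VSS per g bCOD removed.

Y_obs ≈ 0.151 g VSS/g bCOD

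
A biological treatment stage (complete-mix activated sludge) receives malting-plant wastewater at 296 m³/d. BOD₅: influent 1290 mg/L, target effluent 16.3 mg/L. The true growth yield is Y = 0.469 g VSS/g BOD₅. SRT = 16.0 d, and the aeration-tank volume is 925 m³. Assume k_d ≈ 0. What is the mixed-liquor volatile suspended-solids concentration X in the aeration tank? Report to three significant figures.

X ≈ 3060 mg/L

Without decay, X = Y Q (S₀−S) θ_c / V = 0.469 × 296 × (1290 − 16.3) × 16.0 / 925 = 3059 mg/L.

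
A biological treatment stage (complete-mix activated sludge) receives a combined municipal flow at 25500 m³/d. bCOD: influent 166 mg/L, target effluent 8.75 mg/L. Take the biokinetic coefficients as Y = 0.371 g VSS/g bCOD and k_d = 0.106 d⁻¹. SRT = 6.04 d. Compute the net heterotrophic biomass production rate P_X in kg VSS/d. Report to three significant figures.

P_X ≈ 907 kg VSS/d

The observed yield is Y_obs = Y/(1 + k_d·θ_c) = 0.371 / (1 + 0.106 × 6.04) = 0.371 / 1.640 = 0.2262 g VSS per g bCOD removed.
Q·(S₀ − S) = 25500 × (166 − 8.75) × 10⁻³ = 4010 kg/d removed.
So the net sludge growth is P_X = 0.2262 × 4010 = 907.0 kg VSS/d.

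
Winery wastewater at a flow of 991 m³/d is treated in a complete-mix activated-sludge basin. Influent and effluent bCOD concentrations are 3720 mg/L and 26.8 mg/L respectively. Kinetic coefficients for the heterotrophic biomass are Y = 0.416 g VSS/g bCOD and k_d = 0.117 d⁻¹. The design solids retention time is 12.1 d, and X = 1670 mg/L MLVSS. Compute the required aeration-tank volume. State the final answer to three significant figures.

V ≈ 4570 m³

From the SRT design equation V = Y Q (S₀−S) θ_c / [X (1 + k_d θ_c)] = 0.416 × 991 × (3720 − 26.8) × 12.1 / [1670 × (1 + 0.117 × 12.1)] = 1.84×10^7 / 4034 = 4567 m³.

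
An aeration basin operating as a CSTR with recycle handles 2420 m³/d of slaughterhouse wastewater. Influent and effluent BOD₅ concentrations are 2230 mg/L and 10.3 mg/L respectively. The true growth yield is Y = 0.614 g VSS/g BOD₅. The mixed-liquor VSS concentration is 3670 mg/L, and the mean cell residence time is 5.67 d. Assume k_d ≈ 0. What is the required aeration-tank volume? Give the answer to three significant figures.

V ≈ 5100 m³

With k_d = 0 the design equation reduces to V = Y Q (S₀−S) θ_c / X = 0.614 × 2420 × (2230 − 10.3) × 5.67 / 3670 = 5096 m³.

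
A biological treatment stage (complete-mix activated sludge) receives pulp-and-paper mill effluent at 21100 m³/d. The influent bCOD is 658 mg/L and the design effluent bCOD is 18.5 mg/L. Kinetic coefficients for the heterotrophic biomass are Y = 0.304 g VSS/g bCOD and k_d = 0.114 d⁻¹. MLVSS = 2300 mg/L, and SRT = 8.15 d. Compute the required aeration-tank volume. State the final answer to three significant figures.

V ≈ 7530 m³

From the SRT design equation V = Y Q (S₀−S) θ_c / [X (1 + k_d θ_c)] = 0.304 × 21100 × (658 − 18.5) × 8.15 / [2300 × (1 + 0.114 × 8.15)] = 3.34×10^7 / 4437 = 7535 m³.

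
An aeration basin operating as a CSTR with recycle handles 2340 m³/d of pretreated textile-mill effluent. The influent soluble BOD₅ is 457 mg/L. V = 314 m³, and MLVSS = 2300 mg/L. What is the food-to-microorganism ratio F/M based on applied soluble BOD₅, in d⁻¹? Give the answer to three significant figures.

Food-to-microorganism ratio F/M = Q S₀ / (V X) = 2340 × 457 / (314.0 × 2300) = 1.481 d⁻¹.

F/M ≈ 1.48 d⁻¹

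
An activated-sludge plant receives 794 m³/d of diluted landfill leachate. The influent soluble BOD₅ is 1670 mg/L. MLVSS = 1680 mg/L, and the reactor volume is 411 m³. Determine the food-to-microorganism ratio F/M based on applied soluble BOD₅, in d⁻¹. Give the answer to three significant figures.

Food-to-microorganism ratio F/M = Q S₀ / (V X) = 794 × 1670 / (411.0 × 1680) = 1.920 d⁻¹.

F/M ≈ 1.92 d⁻¹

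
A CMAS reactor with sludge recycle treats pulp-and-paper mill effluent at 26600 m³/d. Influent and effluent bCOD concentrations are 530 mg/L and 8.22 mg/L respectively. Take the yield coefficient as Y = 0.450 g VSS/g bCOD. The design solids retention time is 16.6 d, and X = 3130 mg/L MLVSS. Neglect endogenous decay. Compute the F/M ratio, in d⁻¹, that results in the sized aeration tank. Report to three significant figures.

F/M ≈ 0.136 d⁻¹

With k_d = 0 the design equation reduces to V = Y Q (S₀−S) θ_c / X = 0.450 × 26600 × (530 − 8.22) × 16.6 / 3130 = 33124 m³.
F/M = applied load / biomass = Q·S₀/(V·X) = 26600 × 530 / (33124 × 3130) = 0.1360 d⁻¹.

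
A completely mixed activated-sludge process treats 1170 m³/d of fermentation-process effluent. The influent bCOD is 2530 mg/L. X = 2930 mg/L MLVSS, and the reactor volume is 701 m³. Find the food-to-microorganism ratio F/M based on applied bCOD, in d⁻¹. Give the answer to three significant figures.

F/M ≈ 1.44 d⁻¹

F/M = applied load / biomass = Q·S₀/(V·X) = 1170 × 2530 / (701.0 × 2930) = 1.441 d⁻¹.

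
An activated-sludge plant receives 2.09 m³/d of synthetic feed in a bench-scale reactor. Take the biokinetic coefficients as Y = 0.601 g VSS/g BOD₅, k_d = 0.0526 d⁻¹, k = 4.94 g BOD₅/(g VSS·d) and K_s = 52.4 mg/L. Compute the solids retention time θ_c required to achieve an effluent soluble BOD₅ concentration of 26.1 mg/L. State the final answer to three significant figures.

θ_c ≈ 1.07 d

Specific growth rate at S = 26.1 mg/L: μ = YkS/(K_s+S) = 0.601·4.94·26.1/(52.4+26.1) = 0.9871 d⁻¹.
1/θ_c = 0.9871 − 0.0526 = 0.9345 d⁻¹, so θ_c = 1.070 d.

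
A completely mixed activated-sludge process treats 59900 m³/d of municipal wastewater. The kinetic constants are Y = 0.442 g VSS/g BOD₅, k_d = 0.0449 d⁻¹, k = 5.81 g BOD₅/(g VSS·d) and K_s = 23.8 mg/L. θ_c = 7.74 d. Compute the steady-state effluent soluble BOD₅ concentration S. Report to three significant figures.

S ≈ 1.73 mg/L

For a completely mixed reactor with recycle the Lawrence–McCarty relation gives S = K_s·(1 + k_d·θ_c) / [θ_c·(Y·k − k_d) − 1] = 23.8 × (1 + 0.0449 × 7.74) / [7.74 × (0.442 × 5.81 − 0.0449) − 1] = 32.07 / 18.53 = 1.731 mg/L.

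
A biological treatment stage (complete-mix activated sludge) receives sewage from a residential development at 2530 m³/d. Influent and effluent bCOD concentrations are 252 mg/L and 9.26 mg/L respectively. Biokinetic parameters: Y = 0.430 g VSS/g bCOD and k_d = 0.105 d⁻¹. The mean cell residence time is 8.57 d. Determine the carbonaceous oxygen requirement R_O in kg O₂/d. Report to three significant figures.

R_O ≈ 417 kg O₂/d

Y_obs = Y / (1 + k_d θ_c) = 0.430 / (1 + 0.105 × 8.57) = 0.430 / 1.900 = 0.2263.
Substrate removed = Q·(S₀ − S) = 2530 m³/d × (252 − 9.26) g/m³ = 6.14×10^5 g/d = 614.1 kg/d.
P_X = Y_obs·Q·(S₀ − S) = 0.2263 × 614.1 = 139.0 kg VSS/d.
R_O = Q·ΔS − 1.42 P_X = 614.1 − 197.4 = 416.8 kg O₂/d.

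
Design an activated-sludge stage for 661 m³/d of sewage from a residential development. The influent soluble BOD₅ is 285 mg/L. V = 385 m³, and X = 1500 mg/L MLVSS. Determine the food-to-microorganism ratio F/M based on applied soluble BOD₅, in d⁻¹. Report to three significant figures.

F/M ≈ 0.326 d⁻¹

F/M = applied load / biomass = Q·S₀/(V·X) = 661 × 285 / (385.0 × 1500) = 0.3262 d⁻¹.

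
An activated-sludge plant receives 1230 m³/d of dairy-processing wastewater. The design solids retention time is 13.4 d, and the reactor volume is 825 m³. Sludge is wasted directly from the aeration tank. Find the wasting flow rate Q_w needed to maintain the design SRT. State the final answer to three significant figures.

For wasting at MLVSS concentration, Q_w = V/θ_c = 825.0/13.4 = 61.57 m³/d.

Q_w ≈ 61.6 m³/d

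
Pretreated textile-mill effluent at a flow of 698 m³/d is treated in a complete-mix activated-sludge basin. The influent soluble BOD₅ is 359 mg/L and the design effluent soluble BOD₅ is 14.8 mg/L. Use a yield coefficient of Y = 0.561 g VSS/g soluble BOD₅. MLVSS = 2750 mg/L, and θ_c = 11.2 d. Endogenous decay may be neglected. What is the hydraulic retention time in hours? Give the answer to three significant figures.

V·X = Y·Q·ΔS·θ_c gives V = 0.561 × 698 × (359 − 14.8) × 11.2 / 2750 = 548.9 m³.
HRT = V/Q = 548.9 m³ / 698 m³·d⁻¹ = 0.7864 d × 24 = 18.87 h.

τ ≈ 18.9 h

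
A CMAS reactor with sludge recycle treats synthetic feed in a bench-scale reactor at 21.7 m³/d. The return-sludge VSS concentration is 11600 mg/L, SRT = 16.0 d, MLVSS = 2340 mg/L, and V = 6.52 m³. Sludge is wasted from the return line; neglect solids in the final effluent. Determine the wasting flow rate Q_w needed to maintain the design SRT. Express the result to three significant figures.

θ_c = V·X/(Q_w·X_r) when wasting from the recycle, so Q_w = V·X/(θ_c·X_r) = 6.520 × 2340 / (16.0 × 11600) = 0.08220 m³/d.

Q_w ≈ 0.0822 m³/d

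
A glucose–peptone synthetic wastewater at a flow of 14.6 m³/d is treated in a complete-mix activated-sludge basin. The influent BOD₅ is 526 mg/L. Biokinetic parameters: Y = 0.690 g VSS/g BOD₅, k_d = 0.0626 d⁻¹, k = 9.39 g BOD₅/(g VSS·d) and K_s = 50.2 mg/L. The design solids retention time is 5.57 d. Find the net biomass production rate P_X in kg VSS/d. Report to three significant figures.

P_X ≈ 3.91 kg VSS/d

From the Monod/SRT balance for a CMAS, S = K_s·(1+k_d θ_c)/[θ_c·(Y k − k_d) − 1] = 50.2 × (1 + 0.0626 × 5.57) / [5.57 × (0.690 × 9.39 − 0.0626) − 1] = 67.70 / 34.74 = 1.949 mg/L.
Observed yield with endogenous decay: Y_obs = Y / (1 + k_d·θ_c) = 0.690 / (1 + 0.0626 × 5.57) = 0.690 / 1.349 = 0.5116 g VSS/g BOD₅.
Mass of BOD₅ removed per day: Q(S₀ − S) = 14.6 × 524.0 g/m³ = 7.651 kg/d.
So the net sludge growth is P_X = 0.5116 × 7.651 = 3.914 kg VSS/d.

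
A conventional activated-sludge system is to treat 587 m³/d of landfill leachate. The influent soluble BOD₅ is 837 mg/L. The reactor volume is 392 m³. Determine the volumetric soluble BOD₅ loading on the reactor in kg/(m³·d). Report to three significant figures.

L_v ≈ 1.25 kg soluble BOD₅/(m³·d)

Applied soluble BOD₅ load per unit volume = Q·S₀/V = (587 × 837/1000)/392.0 = 1.253 kg soluble BOD₅·m⁻³·d⁻¹.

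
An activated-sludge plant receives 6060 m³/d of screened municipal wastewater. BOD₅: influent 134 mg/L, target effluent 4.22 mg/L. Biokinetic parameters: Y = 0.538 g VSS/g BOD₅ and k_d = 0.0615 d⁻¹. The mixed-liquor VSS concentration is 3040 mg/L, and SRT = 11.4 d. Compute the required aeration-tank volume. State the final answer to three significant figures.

V ≈ 933 m³

Steady-state biomass mass balance: V·X·(1 + k_d·θ_c) = Y·Q·(S₀ − S)·θ_c, so V = 0.538 × 6060 × (134 − 4.22) × 11.4 / [3040 × (1 + 0.0615 × 11.4)] = 4.82×10^6 / 5171 = 932.7 m³.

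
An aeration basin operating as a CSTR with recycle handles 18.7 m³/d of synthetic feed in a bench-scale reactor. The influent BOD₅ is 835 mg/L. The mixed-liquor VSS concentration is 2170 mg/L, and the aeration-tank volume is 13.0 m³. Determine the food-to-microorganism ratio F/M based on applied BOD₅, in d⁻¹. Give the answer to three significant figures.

F/M ≈ 0.554 d⁻¹

F/M = Q·S₀ / (V·X) = 18.7 × 835 / (13.00 × 2170) = 0.5535 g BOD₅·(g VSS·d)⁻¹.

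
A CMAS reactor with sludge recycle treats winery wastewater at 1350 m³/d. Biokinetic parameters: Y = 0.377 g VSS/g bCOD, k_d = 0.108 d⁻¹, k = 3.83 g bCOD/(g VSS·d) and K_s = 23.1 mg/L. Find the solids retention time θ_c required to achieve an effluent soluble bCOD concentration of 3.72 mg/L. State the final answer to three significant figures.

At the target effluent, Y k S/(K_s+S) = 0.377×3.83×3.72/26.82 = 0.2003 d⁻¹.
θ_c = 1/(μ − k_d) = 1/(0.2003 − 0.108) = 1/0.09227 = 10.84 d.

θ_c ≈ 10.8 d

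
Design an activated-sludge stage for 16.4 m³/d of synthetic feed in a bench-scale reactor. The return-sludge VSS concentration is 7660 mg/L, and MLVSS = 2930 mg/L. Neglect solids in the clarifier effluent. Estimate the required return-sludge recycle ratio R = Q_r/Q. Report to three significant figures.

R ≈ 0.619

Mass balance around the secondary clarifier (neglecting effluent solids): R = X / (X_r − X) = 2930 / (7660 − 2930) = 0.6195.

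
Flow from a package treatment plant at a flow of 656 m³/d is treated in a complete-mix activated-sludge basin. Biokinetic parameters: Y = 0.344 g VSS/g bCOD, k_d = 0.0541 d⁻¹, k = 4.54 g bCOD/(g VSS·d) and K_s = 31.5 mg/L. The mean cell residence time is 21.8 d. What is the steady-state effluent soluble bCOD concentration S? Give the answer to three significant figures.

From the Monod/SRT balance for a CMAS, S = K_s·(1+k_d θ_c)/[θ_c·(Y k − k_d) − 1] = 31.5 × (1 + 0.0541 × 21.8) / [21.8 × (0.344 × 4.54 − 0.0541) − 1] = 68.65 / 31.87 = 2.154 mg/L.

S ≈ 2.15 mg/L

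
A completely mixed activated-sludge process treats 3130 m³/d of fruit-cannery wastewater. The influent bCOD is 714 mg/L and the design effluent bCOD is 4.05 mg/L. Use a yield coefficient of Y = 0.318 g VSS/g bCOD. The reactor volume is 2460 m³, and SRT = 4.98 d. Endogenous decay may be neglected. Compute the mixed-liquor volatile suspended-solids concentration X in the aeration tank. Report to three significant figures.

X ≈ 1430 mg/L

From V·X = Y·Q·(S₀ − S)·θ_c (decay neglected): X = 0.318 × 3130 × (714 − 4.05) × 4.98 / 2460 = 1431 mg/L.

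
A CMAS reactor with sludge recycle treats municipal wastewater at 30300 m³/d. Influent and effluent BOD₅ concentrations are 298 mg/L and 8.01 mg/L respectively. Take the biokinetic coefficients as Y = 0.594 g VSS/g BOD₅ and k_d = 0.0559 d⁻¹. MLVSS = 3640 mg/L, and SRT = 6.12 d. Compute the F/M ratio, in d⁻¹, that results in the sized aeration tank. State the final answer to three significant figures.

F/M ≈ 0.379 d⁻¹

Steady-state biomass mass balance: V·X·(1 + k_d·θ_c) = Y·Q·(S₀ − S)·θ_c, so V = 0.594 × 30300 × (298 − 8.01) × 6.12 / [3640 × (1 + 0.0559 × 6.12)] = 3.19×10^7 / 4885 = 6538 m³.
F/M = Q·S₀ / (V·X) = 30300 × 298 / (6538 × 3640) = 0.3794 g BOD₅·(g VSS·d)⁻¹.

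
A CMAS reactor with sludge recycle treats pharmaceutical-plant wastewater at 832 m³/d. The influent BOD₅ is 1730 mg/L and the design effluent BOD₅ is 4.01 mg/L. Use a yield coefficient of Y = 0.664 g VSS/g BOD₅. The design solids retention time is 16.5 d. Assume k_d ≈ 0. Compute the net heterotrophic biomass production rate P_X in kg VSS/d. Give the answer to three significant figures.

Since k_d ≈ 0, Y_obs = Y = 0.664 g VSS/g BOD₅.
ΔS = 1730 − 4.01 = 1726 mg/L, so the substrate removal rate is 832 × 1726/1000 = 1436 kg BOD₅/d.
P_X = Y_obs · Q(S₀ − S) = 0.6640 × 1436 = 953.5 kg VSS/d.

P_X ≈ 954 kg VSS/d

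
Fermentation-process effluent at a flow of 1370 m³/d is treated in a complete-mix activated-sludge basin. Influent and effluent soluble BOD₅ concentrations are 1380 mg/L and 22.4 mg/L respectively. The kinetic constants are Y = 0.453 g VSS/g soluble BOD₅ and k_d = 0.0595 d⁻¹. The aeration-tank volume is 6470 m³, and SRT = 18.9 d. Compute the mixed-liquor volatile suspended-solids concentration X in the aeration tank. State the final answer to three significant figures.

X ≈ 1160 mg/L

Solving the biomass balance for X: X = Y Q (S₀−S) θ_c / [V (1+k_d θ_c)] = 0.453 × 1370 × (1380 − 22.4) × 18.9 / [6470 × (1 + 0.0595 × 18.9)] = 1158 mg/L.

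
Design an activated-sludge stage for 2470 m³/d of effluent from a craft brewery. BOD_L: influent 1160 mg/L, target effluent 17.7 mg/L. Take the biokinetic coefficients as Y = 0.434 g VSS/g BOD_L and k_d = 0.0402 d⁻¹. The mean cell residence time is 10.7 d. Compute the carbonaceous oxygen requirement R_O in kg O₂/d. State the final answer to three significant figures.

R_O ≈ 1610 kg O₂/d

Observed yield with endogenous decay: Y_obs = Y / (1 + k_d·θ_c) = 0.434 / (1 + 0.0402 × 10.7) = 0.434 / 1.430 = 0.3035 g VSS/g BOD_L.
Q·(S₀ − S) = 2470 × (1160 − 17.7) × 10⁻³ = 2821 kg/d removed.
Biomass synthesised: P_X = Y_obs × 2821 = 856.2 kg VSS/d.
R_O = Q·(S₀ − S) − 1.42·P_X = 2821 − 1.42 × 856.2 = 1606 kg O₂/d.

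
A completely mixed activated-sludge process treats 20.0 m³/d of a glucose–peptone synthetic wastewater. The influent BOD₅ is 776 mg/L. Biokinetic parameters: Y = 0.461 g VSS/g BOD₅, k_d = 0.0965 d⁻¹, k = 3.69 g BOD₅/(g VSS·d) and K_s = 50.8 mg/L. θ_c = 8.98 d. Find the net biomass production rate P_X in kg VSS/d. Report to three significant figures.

Effluent substrate depends only on kinetics and SRT: S = K_s(1 + k_d θ_c) / [θ_c(Yk − k_d) − 1] = 50.8 × (1 + 0.0965 × 8.98) / [8.98 × (0.461 × 3.69 − 0.0965) − 1] = 94.82 / 13.41 = 7.071 mg/L.
Y_obs = Y / (1 + k_d θ_c) = 0.461 / (1 + 0.0965 × 8.98) = 0.461 / 1.867 = 0.2470.
Q·(S₀ − S) = 20.0 × (776 − 7.07) × 10⁻³ = 15.38 kg/d removed.
Biomass produced: P_X = Y_obs·Q·ΔS = 0.2470 × 15.38 ≈ 3.798 kg VSS/d.

P_X ≈ 3.80 kg VSS/d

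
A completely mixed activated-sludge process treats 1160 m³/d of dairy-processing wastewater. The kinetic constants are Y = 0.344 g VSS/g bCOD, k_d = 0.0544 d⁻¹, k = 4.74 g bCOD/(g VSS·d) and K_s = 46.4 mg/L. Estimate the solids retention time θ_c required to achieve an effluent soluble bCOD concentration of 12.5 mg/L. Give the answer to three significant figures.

Specific growth rate at S = 12.5 mg/L: μ = YkS/(K_s+S) = 0.344·4.74·12.5/(46.4+12.5) = 0.3460 d⁻¹.
1/θ_c = 0.3460 − 0.0544 = 0.2916 d⁻¹, so θ_c = 3.429 d.

θ_c ≈ 3.43 d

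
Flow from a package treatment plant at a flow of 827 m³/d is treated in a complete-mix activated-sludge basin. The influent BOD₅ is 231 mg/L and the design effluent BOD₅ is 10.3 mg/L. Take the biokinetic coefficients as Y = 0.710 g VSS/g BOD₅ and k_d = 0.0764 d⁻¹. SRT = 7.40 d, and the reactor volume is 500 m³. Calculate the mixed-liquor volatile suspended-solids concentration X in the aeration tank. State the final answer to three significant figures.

X = Y·Q·ΔS·θ_c / [V·(1 + k_d θ_c)] = 0.710 × 827 × (231 − 10.3) × 7.40 / [500 × (1 + 0.0764 × 7.40)] = 1225 mg/L.

X ≈ 1230 mg/L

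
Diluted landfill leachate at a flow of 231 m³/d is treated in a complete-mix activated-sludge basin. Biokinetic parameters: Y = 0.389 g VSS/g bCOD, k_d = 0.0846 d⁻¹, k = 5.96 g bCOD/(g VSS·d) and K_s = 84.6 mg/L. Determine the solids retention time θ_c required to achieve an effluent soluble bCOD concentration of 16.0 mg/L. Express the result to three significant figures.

θ_c ≈ 3.52 d

Specific growth rate at S = 16.0 mg/L: μ = YkS/(K_s+S) = 0.389·5.96·16.0/(84.6+16.0) = 0.3687 d⁻¹.
1/θ_c = 0.3687 − 0.0846 = 0.2841 d⁻¹, so θ_c = 3.519 d.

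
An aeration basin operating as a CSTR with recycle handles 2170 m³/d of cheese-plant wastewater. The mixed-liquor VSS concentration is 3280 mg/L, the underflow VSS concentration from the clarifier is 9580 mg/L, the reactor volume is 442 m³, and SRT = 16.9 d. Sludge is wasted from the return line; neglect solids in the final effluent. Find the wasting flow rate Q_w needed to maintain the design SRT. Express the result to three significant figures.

θ_c = V·X/(Q_w·X_r) when wasting from the recycle, so Q_w = V·X/(θ_c·X_r) = 442.0 × 3280 / (16.9 × 9580) = 8.955 m³/d.

Q_w ≈ 8.95 m³/d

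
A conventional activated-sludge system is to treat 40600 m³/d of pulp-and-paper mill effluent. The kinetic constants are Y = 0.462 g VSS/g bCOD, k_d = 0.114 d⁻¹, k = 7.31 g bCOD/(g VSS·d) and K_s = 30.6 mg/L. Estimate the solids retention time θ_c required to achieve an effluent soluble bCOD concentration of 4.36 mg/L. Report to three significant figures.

θ_c ≈ 3.26 d

At the target effluent, Y k S/(K_s+S) = 0.462×7.31×4.36/34.96 = 0.4212 d⁻¹.
1/θ_c = 0.4212 − 0.114 = 0.3072 d⁻¹, so θ_c = 3.255 d.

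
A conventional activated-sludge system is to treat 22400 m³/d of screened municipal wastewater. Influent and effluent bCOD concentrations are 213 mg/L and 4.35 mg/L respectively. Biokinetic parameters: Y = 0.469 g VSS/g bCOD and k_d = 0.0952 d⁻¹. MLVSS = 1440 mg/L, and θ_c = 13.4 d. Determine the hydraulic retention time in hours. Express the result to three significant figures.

Steady-state biomass mass balance: V·X·(1 + k_d·θ_c) = Y·Q·(S₀ − S)·θ_c, so V = 0.469 × 22400 × (213 − 4.35) × 13.4 / [1440 × (1 + 0.0952 × 13.4)] = 2.94×10^7 / 3277 = 8963 m³.
τ = V/Q = 8963/22400 = 0.4001 d, or 9.604 h.

τ ≈ 9.60 h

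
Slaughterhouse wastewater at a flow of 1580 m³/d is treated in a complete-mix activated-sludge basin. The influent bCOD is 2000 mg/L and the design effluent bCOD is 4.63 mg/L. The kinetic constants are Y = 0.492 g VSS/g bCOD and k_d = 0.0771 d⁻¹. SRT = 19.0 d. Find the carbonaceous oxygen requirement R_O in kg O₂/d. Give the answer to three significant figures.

Observed yield with endogenous decay: Y_obs = Y / (1 + k_d·θ_c) = 0.492 / (1 + 0.0771 × 19.0) = 0.492 / 2.465 = 0.1996 g VSS/g bCOD.
Q·(S₀ − S) = 1580 × (2000 − 4.63) × 10⁻³ = 3153 kg/d removed.
Biomass synthesised: P_X = Y_obs × 3153 = 629.3 kg VSS/d.
Carbonaceous O₂ demand = substrate oxidised − cell-mass equivalent = 3153 − 1.42 × 629.3 = 2259 kg O₂/d.

R_O ≈ 2260 kg O₂/d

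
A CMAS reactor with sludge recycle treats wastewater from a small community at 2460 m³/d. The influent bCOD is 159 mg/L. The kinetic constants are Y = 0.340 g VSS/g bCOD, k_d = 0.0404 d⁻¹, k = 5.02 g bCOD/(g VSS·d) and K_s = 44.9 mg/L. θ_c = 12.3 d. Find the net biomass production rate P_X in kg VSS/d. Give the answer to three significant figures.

P_X ≈ 86.9 kg VSS/d

From the Monod/SRT balance for a CMAS, S = K_s·(1+k_d θ_c)/[θ_c·(Y k − k_d) − 1] = 44.9 × (1 + 0.0404 × 12.3) / [12.3 × (0.340 × 5.02 − 0.0404) − 1] = 67.21 / 19.50 = 3.447 mg/L.
Correct the yield for decay: Y_obs = Y/(1 + k_d θ_c) = 0.340 / (1 + 0.0404 × 12.3) = 0.340 / 1.497 = 0.2271.
Substrate removed = Q·(S₀ − S) = 2460 m³/d × (159 − 3.45) g/m³ = 3.83×10^5 g/d = 382.7 kg/d.
Biomass produced: P_X = Y_obs·Q·ΔS = 0.2271 × 382.7 ≈ 86.91 kg VSS/d.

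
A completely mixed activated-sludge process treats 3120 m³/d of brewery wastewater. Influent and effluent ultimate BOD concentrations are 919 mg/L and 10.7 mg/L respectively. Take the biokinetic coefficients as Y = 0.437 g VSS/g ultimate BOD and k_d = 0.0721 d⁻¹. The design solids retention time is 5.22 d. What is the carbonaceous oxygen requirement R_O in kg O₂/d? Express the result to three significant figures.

R_O ≈ 1560 kg O₂/d

The observed yield is Y_obs = Y/(1 + k_d·θ_c) = 0.437 / (1 + 0.0721 × 5.22) = 0.437 / 1.376 = 0.3175 g VSS per g ultimate BOD removed.
Q·(S₀ − S) = 3120 × (919 − 10.7) × 10⁻³ = 2834 kg/d removed.
P_X = Y_obs·Q·(S₀ − S) = 0.3175 × 2834 = 899.8 kg VSS/d.
R_O = Q·ΔS − 1.42 P_X = 2834 − 1278 = 1556 kg O₂/d.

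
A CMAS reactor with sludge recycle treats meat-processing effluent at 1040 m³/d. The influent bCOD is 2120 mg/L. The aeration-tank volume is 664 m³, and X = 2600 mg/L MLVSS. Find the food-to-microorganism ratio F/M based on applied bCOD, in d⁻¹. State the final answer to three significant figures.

F/M ≈ 1.28 d⁻¹

Food-to-microorganism ratio F/M = Q S₀ / (V X) = 1040 × 2120 / (664.0 × 2600) = 1.277 d⁻¹.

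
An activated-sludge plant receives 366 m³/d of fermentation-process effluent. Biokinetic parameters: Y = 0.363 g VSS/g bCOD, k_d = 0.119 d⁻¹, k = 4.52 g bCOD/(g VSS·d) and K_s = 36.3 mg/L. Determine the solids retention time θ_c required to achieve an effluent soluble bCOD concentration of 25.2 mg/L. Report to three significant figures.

θ_c ≈ 1.81 d

From 1/θ_c = Y·k·S/(K_s + S) − k_d: Y·k·S/(K_s+S) = 0.363 × 4.52 × 25.2 / (36.3 + 25.2) = 0.6723 d⁻¹.
θ_c = 1/(μ − k_d) = 1/(0.6723 − 0.119) = 1/0.5533 = 1.807 d.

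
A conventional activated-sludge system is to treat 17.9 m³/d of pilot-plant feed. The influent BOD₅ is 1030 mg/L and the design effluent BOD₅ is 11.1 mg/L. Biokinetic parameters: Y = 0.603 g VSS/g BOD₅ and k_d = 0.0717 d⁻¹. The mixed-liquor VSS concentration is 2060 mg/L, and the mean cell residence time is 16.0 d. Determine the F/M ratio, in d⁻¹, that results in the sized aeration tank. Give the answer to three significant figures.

Rearranging the biomass balance for a CMAS with decay, V = Y·Q·ΔS·θ_c / [X·(1+k_d θ_c)] = 0.603 × 17.9 × (1030 − 11.1) × 16.0 / [2060 × (1 + 0.0717 × 16.0)] = 1.76×10^5 / 4423 = 39.78 m³.
Food-to-microorganism ratio F/M = Q S₀ / (V X) = 17.9 × 1030 / (39.78 × 2060) = 0.2250 d⁻¹.

F/M ≈ 0.225 d⁻¹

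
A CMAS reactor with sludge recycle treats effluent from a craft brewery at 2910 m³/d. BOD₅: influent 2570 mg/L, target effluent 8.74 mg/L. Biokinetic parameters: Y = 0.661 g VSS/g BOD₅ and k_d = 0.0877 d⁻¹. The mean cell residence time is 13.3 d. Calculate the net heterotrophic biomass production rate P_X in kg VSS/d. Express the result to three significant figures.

P_X ≈ 2270 kg VSS/d

Correct the yield for decay: Y_obs = Y/(1 + k_d θ_c) = 0.661 / (1 + 0.0877 × 13.3) = 0.661 / 2.166 = 0.3051.
ΔS = 2570 − 8.74 = 2561 mg/L, so the substrate removal rate is 2910 × 2561/1000 = 7453 kg BOD₅/d.
So the net sludge growth is P_X = 0.3051 × 7453 = 2274 kg VSS/d.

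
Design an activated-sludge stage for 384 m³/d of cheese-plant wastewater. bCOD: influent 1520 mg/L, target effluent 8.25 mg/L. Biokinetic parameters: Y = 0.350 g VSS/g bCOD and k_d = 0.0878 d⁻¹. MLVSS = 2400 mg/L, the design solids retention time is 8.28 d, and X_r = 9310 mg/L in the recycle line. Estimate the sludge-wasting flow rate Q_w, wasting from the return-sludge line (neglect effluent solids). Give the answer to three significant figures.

Rearranging the biomass balance for a CMAS with decay, V = Y·Q·ΔS·θ_c / [X·(1+k_d θ_c)] = 0.350 × 384 × (1520 − 8.25) × 8.28 / [2400 × (1 + 0.0878 × 8.28)] = 1.68×10^6 / 4145 = 405.9 m³.
θ_c = V·X/(Q_w·X_r) when wasting from the recycle, so Q_w = V·X/(θ_c·X_r) = 405.9 × 2400 / (8.28 × 9310) = 12.64 m³/d.

Q_w ≈ 12.6 m³/d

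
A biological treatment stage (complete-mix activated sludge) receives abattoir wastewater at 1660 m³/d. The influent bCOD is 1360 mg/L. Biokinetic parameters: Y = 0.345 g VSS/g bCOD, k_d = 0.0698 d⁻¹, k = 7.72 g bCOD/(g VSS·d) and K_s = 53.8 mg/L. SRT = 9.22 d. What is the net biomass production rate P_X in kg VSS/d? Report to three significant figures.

P_X ≈ 473 kg VSS/d

Effluent substrate depends only on kinetics and SRT: S = K_s(1 + k_d θ_c) / [θ_c(Yk − k_d) − 1] = 53.8 × (1 + 0.0698 × 9.22) / [9.22 × (0.345 × 7.72 − 0.0698) − 1] = 88.42 / 22.91 = 3.859 mg/L.
Observed yield with endogenous decay: Y_obs = Y / (1 + k_d·θ_c) = 0.345 / (1 + 0.0698 × 9.22) = 0.345 / 1.644 = 0.2099 g VSS/g bCOD.
Substrate removed = Q·(S₀ − S) = 1660 m³/d × (1360 − 3.86) g/m³ = 2.25×10^6 g/d = 2251 kg/d.
Biomass produced: P_X = Y_obs·Q·ΔS = 0.2099 × 2251 ≈ 472.5 kg VSS/d.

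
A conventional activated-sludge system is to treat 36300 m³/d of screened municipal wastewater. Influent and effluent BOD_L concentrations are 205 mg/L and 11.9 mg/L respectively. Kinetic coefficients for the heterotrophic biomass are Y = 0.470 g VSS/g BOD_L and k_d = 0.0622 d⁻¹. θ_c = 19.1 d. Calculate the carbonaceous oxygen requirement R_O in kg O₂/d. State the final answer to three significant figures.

Correct the yield for decay: Y_obs = Y/(1 + k_d θ_c) = 0.470 / (1 + 0.0622 × 19.1) = 0.470 / 2.188 = 0.2148.
Q·(S₀ − S) = 36300 × (205 − 11.9) × 10⁻³ = 7010 kg/d removed.
P_X = Y_obs·Q·(S₀ − S) = 0.2148 × 7010 = 1506 kg VSS/d.
Carbonaceous O₂ demand = substrate oxidised − cell-mass equivalent = 7010 − 1.42 × 1506 = 4871 kg O₂/d.

R_O ≈ 4870 kg O₂/d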